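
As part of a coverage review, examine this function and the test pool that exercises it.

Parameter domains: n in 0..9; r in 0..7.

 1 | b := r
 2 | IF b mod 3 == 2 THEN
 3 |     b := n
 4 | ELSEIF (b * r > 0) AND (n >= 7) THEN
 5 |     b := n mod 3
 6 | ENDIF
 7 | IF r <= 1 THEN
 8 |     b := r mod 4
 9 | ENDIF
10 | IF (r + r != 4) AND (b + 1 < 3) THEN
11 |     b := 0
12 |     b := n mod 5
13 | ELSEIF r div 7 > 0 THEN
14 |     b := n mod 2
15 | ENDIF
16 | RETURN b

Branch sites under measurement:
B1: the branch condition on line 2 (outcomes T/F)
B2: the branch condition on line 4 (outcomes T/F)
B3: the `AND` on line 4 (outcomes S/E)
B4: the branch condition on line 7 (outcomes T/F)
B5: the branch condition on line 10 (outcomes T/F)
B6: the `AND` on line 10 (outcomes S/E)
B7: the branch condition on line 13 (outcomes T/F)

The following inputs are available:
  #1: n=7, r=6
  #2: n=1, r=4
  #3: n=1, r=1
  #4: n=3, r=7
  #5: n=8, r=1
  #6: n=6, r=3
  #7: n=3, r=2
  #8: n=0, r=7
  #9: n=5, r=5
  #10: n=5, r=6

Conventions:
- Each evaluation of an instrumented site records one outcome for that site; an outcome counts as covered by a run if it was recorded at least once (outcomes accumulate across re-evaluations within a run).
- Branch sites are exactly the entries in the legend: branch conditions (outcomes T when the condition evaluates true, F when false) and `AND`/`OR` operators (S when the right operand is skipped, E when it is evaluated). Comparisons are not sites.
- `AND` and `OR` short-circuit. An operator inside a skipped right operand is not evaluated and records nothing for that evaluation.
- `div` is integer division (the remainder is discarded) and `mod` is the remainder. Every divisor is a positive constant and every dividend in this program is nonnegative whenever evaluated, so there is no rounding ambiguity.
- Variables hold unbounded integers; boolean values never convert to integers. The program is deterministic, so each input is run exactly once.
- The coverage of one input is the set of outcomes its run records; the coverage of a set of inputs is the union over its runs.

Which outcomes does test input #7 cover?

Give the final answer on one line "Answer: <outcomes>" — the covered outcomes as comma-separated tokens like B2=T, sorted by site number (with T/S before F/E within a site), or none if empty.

Event log for input #7 (n=3, r=2):
  B1->T, B4->F, B6->S, B5->F, B7->F
as a set, this run covers: B1=T, B4=F, B5=F, B6=S, B7=F

Answer: B1=T, B4=F, B5=F, B6=S, B7=F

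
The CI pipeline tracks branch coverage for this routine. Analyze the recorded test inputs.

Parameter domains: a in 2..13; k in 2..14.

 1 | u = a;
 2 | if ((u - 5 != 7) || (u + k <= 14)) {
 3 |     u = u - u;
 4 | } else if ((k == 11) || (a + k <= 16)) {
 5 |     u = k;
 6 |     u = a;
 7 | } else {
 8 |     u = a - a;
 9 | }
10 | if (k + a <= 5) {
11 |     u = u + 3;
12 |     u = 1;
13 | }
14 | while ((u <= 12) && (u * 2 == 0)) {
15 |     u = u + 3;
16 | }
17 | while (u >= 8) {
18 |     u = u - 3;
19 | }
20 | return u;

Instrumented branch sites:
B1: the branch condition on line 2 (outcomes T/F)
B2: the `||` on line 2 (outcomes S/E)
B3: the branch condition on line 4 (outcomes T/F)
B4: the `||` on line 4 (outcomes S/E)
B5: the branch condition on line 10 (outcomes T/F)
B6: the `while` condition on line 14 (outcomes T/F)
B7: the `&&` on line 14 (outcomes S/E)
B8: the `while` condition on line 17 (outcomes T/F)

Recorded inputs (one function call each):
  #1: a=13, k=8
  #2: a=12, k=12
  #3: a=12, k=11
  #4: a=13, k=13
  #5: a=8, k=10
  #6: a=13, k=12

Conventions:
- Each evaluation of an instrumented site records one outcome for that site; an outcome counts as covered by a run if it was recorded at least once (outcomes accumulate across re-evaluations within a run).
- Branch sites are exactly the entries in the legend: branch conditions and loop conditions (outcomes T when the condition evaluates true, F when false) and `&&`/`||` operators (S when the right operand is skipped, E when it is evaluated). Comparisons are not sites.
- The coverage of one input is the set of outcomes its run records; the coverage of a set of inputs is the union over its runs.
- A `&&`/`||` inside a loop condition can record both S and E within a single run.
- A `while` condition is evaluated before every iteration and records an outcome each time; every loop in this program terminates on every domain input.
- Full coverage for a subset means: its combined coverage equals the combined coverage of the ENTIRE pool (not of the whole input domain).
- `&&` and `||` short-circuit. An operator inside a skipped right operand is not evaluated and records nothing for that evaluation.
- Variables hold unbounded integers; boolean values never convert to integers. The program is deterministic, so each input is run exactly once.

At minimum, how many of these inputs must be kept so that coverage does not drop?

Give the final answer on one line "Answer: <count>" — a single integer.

input #1, a=13, k=8: outcomes B1=T, B2=S, B5=F, B6=T, B6=F, B7=E, B8=F
input #2, a=12, k=12: outcomes B1=F, B2=E, B3=F, B4=E, B5=F, B6=T, B6=F, B7=E, B8=F
input #3, a=12, k=11: outcomes B1=F, B2=E, B3=T, B4=S, B5=F, B6=F, B7=E, B8=T, B8=F
input #4, a=13, k=13: outcomes B1=T, B2=S, B5=F, B6=T, B6=F, B7=E, B8=F
input #5, a=8, k=10: outcomes B1=T, B2=S, B5=F, B6=T, B6=F, B7=E, B8=F
input #6, a=13, k=12: outcomes B1=T, B2=S, B5=F, B6=T, B6=F, B7=E, B8=F
together the pool reaches 14 outcomes: B1=T, B1=F, B2=S, B2=E, B3=T, B3=F, B4=S, B4=E, B5=F, B6=T, B6=F, B7=E, B8=T, B8=F
every size-1 subset falls short of the 14 outcomes (best: 9/14)
every size-2 subset falls short of the 14 outcomes (best: 12/14)
the canonical winner is {1, 2, 3}: size 3, full 14-outcome coverage, earliest index list among size-3 covers

Answer: 3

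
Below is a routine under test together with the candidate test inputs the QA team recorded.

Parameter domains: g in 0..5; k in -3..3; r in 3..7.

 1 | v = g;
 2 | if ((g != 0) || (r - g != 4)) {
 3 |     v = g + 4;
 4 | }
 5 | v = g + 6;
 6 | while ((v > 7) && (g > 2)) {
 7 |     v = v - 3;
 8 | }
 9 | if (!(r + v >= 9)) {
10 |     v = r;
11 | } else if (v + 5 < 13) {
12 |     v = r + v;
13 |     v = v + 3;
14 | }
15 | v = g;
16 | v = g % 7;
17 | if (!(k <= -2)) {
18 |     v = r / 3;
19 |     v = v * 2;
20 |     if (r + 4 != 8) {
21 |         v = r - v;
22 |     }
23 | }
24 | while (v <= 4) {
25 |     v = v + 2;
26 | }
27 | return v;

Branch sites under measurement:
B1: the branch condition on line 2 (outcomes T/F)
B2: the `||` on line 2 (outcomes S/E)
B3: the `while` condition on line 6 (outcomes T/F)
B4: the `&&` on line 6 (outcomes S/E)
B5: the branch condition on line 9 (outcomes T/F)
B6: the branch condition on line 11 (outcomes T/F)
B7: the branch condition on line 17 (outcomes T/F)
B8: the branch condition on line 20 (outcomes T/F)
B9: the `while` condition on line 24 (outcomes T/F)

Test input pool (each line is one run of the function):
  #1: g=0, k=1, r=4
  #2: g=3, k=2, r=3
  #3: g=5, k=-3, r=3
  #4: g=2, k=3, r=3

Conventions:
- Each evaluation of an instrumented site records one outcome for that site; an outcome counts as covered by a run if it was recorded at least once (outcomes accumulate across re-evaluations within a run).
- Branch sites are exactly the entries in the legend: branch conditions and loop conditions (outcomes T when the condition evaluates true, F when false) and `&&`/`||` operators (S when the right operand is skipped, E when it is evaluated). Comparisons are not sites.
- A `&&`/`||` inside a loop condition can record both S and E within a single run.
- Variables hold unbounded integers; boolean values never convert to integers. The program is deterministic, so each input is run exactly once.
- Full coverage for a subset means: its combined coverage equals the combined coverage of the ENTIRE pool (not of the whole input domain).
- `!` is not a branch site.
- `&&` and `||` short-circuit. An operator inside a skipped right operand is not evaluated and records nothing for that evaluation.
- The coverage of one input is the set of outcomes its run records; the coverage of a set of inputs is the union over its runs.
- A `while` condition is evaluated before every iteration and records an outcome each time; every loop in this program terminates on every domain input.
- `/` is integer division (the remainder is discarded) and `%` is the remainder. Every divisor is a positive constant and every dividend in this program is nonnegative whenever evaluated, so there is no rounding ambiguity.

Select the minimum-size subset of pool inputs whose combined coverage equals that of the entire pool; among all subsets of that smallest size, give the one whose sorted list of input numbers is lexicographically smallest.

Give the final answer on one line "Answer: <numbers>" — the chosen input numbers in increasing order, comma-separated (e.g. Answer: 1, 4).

input #1 (g=0, k=1, r=4): events B2->E, B1->F, B4->S, B3->F, B5->F, B6->T, B7->T, B8->F, B9->T, B9->T, B9->F; covers B1=F, B2=E, B3=F, B4=S, B5=F, B6=T, B7=T, B8=F, B9=T, B9=F
input #2 (g=3, k=2, r=3): events B2->S, B1->T, B4->E, B3->T, B4->S, B3->F, B5->F, B6->T, B7->T, B8->T, B9->T, B9->T, B9->F; covers B1=T, B2=S, B3=T, B3=F, B4=S, B4=E, B5=F, B6=T, B7=T, B8=T, B9=T, B9=F
input #3 (g=5, k=-3, r=3): events B2->S, B1->T, B4->E, B3->T, B4->E, B3->T, B4->S, B3->F, B5->T, B7->F, B9->F; covers B1=T, B2=S, B3=T, B3=F, B4=S, B4=E, B5=T, B7=F, B9=F
input #4 (g=2, k=3, r=3): events B2->S, B1->T, B4->E, B3->F, B5->F, B6->F, B7->T, B8->T, B9->T, B9->T, B9->F; covers B1=T, B2=S, B3=F, B4=E, B5=F, B6=F, B7=T, B8=T, B9=T, B9=F
union over all inputs: B1=T, B1=F, B2=S, B2=E, B3=T, B3=F, B4=S, B4=E, B5=T, B5=F, B6=T, B6=F, B7=T, B7=F, B8=T, B8=F, B9=T, B9=F (18 outcomes)
no size-1 subset reaches all 18 outcomes (best union: 12/18)
no size-2 subset reaches all 18 outcomes (best union: 16/18)
the canonical winner is {1, 3, 4}: size 3, full 18-outcome coverage, earliest index list among size-3 covers

Answer: 1, 3, 4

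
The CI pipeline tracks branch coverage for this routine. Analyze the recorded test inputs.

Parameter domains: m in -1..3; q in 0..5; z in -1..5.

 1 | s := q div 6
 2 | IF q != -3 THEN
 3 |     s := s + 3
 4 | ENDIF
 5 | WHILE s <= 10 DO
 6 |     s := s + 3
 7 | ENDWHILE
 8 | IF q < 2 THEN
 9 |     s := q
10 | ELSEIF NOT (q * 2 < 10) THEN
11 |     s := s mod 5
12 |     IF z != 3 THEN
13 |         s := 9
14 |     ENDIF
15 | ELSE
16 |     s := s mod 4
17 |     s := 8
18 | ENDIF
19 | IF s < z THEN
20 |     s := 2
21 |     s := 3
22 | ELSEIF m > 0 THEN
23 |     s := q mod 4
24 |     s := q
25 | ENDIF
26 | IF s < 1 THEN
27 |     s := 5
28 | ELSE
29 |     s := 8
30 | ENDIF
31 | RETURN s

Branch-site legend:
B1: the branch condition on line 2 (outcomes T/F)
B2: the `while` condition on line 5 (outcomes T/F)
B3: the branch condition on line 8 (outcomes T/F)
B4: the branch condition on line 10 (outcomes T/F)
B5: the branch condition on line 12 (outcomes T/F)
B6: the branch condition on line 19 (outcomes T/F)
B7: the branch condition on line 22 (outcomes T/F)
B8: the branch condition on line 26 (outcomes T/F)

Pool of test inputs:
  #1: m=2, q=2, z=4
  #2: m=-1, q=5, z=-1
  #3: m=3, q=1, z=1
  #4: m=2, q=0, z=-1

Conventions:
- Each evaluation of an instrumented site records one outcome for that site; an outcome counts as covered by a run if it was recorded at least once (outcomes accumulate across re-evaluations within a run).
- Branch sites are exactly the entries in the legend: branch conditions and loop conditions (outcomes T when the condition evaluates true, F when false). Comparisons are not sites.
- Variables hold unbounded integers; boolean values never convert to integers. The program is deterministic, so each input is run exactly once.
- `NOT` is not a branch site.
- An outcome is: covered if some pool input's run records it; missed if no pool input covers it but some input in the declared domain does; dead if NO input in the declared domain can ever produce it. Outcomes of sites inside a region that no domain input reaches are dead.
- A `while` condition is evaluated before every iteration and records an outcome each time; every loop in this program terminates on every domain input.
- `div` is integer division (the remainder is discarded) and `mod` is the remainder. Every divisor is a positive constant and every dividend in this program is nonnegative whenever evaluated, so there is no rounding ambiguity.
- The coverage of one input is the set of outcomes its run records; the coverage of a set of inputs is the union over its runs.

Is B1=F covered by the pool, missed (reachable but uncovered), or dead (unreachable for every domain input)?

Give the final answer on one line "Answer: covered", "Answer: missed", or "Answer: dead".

no pool input records B1=F
checking all 210 inputs in the declared domain: B1=F is never recorded -> dead

Answer: dead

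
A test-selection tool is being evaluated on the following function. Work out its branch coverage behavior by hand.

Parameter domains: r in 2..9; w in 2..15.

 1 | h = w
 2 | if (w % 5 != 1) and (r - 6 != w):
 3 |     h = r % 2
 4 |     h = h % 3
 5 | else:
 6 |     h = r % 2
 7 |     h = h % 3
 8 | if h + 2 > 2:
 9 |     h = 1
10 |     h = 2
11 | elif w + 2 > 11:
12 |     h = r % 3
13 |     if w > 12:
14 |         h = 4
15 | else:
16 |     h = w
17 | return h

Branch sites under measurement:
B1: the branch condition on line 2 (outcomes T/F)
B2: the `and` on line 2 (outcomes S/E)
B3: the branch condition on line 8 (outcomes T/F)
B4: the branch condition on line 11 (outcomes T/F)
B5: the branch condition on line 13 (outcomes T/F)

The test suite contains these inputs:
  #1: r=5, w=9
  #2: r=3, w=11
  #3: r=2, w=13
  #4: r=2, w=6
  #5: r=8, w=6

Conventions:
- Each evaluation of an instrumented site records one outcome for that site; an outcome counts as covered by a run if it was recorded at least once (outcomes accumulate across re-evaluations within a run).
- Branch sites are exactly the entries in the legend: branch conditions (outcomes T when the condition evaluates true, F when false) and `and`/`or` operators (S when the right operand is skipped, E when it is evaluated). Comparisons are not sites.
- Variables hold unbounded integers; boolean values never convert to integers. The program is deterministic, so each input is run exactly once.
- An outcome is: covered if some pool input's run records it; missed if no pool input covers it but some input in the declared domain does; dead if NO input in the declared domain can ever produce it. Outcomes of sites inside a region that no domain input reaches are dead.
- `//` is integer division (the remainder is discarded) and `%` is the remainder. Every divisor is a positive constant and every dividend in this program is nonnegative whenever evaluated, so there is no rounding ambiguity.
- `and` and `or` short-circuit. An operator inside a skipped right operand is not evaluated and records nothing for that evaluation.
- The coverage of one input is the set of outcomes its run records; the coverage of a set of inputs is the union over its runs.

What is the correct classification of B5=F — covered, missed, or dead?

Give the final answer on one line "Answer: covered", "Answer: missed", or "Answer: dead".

no pool input records B5=F
but domain input (r=2, w=10) does record it -> reachable, so missed

Answer: missed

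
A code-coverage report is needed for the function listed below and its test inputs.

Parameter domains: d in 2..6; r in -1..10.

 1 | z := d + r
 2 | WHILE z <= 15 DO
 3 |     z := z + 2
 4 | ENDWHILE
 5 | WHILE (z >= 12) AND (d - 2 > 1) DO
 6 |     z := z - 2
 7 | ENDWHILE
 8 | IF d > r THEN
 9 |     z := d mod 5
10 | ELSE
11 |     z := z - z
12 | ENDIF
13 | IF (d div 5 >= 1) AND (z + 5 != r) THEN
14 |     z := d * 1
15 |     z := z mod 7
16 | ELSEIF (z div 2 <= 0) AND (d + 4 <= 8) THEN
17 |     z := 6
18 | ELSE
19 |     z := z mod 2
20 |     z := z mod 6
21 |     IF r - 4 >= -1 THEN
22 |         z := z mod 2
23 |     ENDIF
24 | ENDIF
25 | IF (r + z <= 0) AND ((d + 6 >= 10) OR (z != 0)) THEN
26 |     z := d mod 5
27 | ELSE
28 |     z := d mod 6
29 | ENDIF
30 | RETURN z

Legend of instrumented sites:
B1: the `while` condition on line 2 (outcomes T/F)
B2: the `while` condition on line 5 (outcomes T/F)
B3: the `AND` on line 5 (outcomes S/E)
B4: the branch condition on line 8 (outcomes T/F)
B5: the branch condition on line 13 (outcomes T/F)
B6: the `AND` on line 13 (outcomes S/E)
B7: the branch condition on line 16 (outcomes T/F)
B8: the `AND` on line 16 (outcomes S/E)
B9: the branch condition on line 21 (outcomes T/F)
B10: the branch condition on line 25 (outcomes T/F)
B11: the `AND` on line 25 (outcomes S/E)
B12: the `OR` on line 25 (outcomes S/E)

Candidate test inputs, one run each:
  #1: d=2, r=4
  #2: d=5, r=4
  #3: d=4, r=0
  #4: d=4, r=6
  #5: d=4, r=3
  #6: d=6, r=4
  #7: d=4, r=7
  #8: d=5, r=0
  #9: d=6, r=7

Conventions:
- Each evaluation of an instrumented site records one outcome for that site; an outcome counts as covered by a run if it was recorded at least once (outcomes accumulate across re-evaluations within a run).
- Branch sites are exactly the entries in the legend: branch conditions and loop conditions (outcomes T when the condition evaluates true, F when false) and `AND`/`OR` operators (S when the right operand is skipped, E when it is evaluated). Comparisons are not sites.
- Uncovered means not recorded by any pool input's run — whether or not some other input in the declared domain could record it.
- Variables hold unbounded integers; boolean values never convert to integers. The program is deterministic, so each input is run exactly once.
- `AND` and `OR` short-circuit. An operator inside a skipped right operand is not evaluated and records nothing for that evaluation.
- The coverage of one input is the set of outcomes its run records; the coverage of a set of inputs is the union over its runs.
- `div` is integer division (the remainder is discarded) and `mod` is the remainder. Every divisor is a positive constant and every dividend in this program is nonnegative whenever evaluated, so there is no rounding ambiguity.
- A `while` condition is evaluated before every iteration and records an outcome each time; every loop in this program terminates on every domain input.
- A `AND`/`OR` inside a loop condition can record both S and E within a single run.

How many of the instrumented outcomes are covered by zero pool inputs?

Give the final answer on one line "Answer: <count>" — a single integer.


test 1 (d=2, r=4) fires B1->T, B1->T, B1->T, B1->T, B1->T, B1->F, B3->E, B2->F, B4->F, B6->S, B5->F, B8->E, B7->T, B11->S, ...; hits B1=T, B1=F, B2=F, B3=E, B4=F, B5=F, B6=S, B7=T, B8=E, B10=F, B11=S
test 2 (d=5, r=4) fires B1->T, B1->T, B1->T, B1->T, B1->F, B3->E, B2->T, B3->E, B2->T, B3->E, B2->T, B3->S, B2->F, B4->T, ...; hits B1=T, B1=F, B2=T, B2=F, B3=S, B3=E, B4=T, B5=T, B6=E, B10=F, B11=S
test 3 (d=4, r=0) fires B1->T, B1->T, B1->T, B1->T, B1->T, B1->T, B1->F, B3->E, B2->T, B3->E, B2->T, B3->E, B2->T, B3->S, ...; hits B1=T, B1=F, B2=T, B2=F, B3=S, B3=E, B4=T, B5=F, B6=S, B7=F, B8=S, B9=F, B10=T, B11=E, B12=S
test 4 (d=4, r=6) fires B1->T, B1->T, B1->T, B1->F, B3->E, B2->T, B3->E, B2->T, B3->E, B2->T, B3->S, B2->F, B4->F, B6->S, ...; hits B1=T, B1=F, B2=T, B2=F, B3=S, B3=E, B4=F, B5=F, B6=S, B7=T, B8=E, B10=F, B11=S
test 5 (d=4, r=3) fires B1->T, B1->T, B1->T, B1->T, B1->T, B1->F, B3->E, B2->T, B3->E, B2->T, B3->E, B2->T, B3->S, B2->F, ...; hits B1=T, B1=F, B2=T, B2=F, B3=S, B3=E, B4=T, B5=F, B6=S, B7=F, B8=S, B9=T, B10=F, B11=S
test 6 (d=6, r=4) fires B1->T, B1->T, B1->T, B1->F, B3->E, B2->T, B3->E, B2->T, B3->E, B2->T, B3->S, B2->F, B4->T, B6->E, ...; hits B1=T, B1=F, B2=T, B2=F, B3=S, B3=E, B4=T, B5=T, B6=E, B10=F, B11=S
test 7 (d=4, r=7) fires B1->T, B1->T, B1->T, B1->F, B3->E, B2->T, B3->E, B2->T, B3->E, B2->T, B3->S, B2->F, B4->F, B6->S, ...; hits B1=T, B1=F, B2=T, B2=F, B3=S, B3=E, B4=F, B5=F, B6=S, B7=T, B8=E, B10=F, B11=S
test 8 (d=5, r=0) fires B1->T, B1->T, B1->T, B1->T, B1->T, B1->T, B1->F, B3->E, B2->T, B3->E, B2->T, B3->E, B2->T, B3->S, ...; hits B1=T, B1=F, B2=T, B2=F, B3=S, B3=E, B4=T, B5=T, B6=E, B10=F, B11=S
test 9 (d=6, r=7) fires B1->T, B1->T, B1->F, B3->E, B2->T, B3->E, B2->T, B3->E, B2->T, B3->S, B2->F, B4->F, B6->E, B5->T, ...; hits B1=T, B1=F, B2=T, B2=F, B3=S, B3=E, B4=F, B5=T, B6=E, B10=F, B11=S
union over the pool: B1=T, B1=F, B2=T, B2=F, B3=S, B3=E, B4=T, B4=F, B5=T, B5=F, B6=S, B6=E, B7=T, B7=F, B8=S, B8=E, B9=T, B9=F, B10=T, B10=F, B11=S, B11=E, B12=S
uncovered (1 of 24): B12=E
Answer: 1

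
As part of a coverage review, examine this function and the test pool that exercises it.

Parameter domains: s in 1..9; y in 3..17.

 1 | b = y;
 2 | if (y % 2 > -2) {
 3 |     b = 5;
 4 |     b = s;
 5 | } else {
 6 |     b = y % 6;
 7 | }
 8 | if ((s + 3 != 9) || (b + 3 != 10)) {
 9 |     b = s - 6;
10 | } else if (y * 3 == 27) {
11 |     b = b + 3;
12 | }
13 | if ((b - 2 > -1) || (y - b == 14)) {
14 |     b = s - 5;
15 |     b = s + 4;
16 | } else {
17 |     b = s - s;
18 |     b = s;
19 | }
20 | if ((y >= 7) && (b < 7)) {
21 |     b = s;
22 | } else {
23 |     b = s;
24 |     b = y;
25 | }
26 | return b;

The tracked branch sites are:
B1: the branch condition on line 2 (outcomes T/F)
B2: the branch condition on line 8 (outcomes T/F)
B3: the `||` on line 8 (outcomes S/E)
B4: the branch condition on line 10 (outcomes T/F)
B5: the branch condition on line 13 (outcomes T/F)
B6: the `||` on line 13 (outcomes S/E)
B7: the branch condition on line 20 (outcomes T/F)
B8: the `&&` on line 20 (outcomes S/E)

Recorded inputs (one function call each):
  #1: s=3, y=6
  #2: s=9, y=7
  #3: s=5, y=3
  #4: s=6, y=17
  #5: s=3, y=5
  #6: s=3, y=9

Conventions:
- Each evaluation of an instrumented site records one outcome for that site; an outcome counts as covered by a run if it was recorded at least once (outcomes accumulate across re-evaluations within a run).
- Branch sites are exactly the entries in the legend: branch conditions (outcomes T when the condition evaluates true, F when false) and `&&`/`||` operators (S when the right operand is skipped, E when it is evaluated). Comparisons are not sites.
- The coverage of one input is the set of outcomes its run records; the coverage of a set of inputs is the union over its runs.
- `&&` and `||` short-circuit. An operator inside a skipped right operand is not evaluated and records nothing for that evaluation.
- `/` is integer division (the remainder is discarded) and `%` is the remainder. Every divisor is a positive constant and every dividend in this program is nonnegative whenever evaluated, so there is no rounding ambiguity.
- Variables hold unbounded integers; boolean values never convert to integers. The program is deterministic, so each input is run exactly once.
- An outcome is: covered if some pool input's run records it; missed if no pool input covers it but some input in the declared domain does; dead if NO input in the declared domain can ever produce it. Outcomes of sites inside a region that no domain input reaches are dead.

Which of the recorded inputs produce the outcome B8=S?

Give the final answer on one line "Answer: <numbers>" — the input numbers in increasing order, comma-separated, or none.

input #1 (s=3, y=6): covers B8=S
input #2 (s=9, y=7): misses B8=S
input #3 (s=5, y=3): covers B8=S
input #4 (s=6, y=17): misses B8=S
input #5 (s=3, y=5): covers B8=S
input #6 (s=3, y=9): misses B8=S

Answer: 1, 3, 5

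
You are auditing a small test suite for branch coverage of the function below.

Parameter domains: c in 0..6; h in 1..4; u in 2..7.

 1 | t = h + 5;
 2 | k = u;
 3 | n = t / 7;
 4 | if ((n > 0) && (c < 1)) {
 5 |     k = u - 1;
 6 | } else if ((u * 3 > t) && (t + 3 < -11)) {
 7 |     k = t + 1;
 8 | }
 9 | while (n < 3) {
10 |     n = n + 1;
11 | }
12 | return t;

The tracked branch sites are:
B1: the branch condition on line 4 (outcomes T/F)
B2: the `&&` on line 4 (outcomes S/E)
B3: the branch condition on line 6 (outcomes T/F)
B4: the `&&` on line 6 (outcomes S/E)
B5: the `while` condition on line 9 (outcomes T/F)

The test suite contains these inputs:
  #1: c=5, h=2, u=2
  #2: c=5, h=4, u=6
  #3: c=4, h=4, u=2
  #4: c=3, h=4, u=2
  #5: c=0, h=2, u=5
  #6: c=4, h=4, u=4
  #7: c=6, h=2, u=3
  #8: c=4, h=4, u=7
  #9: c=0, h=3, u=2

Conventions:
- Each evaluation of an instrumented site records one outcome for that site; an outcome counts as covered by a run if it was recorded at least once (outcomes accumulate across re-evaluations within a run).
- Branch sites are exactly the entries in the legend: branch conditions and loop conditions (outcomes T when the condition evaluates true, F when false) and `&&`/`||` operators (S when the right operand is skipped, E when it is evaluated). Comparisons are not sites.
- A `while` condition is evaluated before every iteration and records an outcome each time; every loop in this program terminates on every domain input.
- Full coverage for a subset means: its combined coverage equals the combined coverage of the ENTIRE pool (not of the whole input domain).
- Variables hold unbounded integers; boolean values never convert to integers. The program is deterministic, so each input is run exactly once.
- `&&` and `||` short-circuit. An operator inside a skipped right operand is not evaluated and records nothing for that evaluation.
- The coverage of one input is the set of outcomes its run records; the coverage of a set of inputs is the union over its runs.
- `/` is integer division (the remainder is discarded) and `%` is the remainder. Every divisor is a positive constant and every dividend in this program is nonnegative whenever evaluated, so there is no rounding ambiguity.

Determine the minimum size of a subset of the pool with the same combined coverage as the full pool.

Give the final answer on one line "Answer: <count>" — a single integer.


input #1, c=5, h=2, u=2: events B2->E, B1->F, B4->S, B3->F, B5->T, B5->T, B5->F; outcomes B1=F, B2=E, B3=F, B4=S, B5=T, B5=F
input #2, c=5, h=4, u=6: events B2->E, B1->F, B4->E, B3->F, B5->T, B5->T, B5->F; outcomes B1=F, B2=E, B3=F, B4=E, B5=T, B5=F
input #3, c=4, h=4, u=2: events B2->E, B1->F, B4->S, B3->F, B5->T, B5->T, B5->F; outcomes B1=F, B2=E, B3=F, B4=S, B5=T, B5=F
input #4, c=3, h=4, u=2: events B2->E, B1->F, B4->S, B3->F, B5->T, B5->T, B5->F; outcomes B1=F, B2=E, B3=F, B4=S, B5=T, B5=F
input #5, c=0, h=2, u=5: events B2->E, B1->T, B5->T, B5->T, B5->F; outcomes B1=T, B2=E, B5=T, B5=F
input #6, c=4, h=4, u=4: events B2->E, B1->F, B4->E, B3->F, B5->T, B5->T, B5->F; outcomes B1=F, B2=E, B3=F, B4=E, B5=T, B5=F
input #7, c=6, h=2, u=3: events B2->E, B1->F, B4->E, B3->F, B5->T, B5->T, B5->F; outcomes B1=F, B2=E, B3=F, B4=E, B5=T, B5=F
input #8, c=4, h=4, u=7: events B2->E, B1->F, B4->E, B3->F, B5->T, B5->T, B5->F; outcomes B1=F, B2=E, B3=F, B4=E, B5=T, B5=F
input #9, c=0, h=3, u=2: events B2->E, B1->T, B5->T, B5->T, B5->F; outcomes B1=T, B2=E, B5=T, B5=F
the full pool covers 8 outcomes: B1=T, B1=F, B2=E, B3=F, B4=S, B4=E, B5=T, B5=F
every size-1 subset falls short of the 8 outcomes (best: 6/8)
every size-2 subset falls short of the 8 outcomes (best: 7/8)
at size 3, {1, 2, 5} reaches all 8 outcomes; every lexicographically earlier size-3 subset fails
Answer: 3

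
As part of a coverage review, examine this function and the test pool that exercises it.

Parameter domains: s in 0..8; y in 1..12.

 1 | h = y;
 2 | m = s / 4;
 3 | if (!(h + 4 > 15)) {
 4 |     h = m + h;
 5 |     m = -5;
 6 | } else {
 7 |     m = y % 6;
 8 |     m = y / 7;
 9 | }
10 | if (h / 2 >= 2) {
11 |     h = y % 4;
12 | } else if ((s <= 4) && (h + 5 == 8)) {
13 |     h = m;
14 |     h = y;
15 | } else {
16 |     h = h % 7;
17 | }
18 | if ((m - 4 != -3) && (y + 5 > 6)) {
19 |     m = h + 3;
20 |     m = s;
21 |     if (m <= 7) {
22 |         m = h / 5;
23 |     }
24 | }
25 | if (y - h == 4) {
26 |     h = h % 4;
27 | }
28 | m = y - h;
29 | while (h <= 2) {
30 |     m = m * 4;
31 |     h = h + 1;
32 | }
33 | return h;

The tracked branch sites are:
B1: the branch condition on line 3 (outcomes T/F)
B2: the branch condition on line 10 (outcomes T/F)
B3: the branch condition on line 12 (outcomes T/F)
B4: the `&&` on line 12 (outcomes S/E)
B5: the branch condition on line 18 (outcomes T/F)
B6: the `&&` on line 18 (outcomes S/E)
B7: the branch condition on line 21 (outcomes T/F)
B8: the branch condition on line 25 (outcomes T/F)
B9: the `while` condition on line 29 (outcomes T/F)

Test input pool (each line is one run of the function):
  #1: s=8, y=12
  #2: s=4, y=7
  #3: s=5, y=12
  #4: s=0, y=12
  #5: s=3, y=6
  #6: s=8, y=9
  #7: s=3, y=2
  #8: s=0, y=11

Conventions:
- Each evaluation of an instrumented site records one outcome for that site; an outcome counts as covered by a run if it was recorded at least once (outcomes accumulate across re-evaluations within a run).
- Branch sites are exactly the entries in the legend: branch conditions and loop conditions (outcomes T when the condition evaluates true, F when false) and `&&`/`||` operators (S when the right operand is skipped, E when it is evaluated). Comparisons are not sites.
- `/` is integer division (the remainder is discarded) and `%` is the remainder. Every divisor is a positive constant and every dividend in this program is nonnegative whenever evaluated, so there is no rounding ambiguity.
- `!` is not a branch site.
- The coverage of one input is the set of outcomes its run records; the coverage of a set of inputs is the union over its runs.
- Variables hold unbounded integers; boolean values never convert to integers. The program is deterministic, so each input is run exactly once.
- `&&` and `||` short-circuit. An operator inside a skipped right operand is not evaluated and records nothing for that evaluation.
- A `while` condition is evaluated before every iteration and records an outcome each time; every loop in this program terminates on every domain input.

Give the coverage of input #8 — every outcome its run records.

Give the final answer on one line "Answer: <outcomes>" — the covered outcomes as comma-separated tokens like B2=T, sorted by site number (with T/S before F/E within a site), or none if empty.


Simulating input #8 (s=0, y=11) step by step:
  B1->T, B2->T, B6->E, B5->T, B7->T, B8->F, B9->F
deduplicating events, the covered set is: B1=T, B2=T, B5=T, B6=E, B7=T, B8=F, B9=F
Answer: B1=T, B2=T, B5=T, B6=E, B7=T, B8=F, B9=F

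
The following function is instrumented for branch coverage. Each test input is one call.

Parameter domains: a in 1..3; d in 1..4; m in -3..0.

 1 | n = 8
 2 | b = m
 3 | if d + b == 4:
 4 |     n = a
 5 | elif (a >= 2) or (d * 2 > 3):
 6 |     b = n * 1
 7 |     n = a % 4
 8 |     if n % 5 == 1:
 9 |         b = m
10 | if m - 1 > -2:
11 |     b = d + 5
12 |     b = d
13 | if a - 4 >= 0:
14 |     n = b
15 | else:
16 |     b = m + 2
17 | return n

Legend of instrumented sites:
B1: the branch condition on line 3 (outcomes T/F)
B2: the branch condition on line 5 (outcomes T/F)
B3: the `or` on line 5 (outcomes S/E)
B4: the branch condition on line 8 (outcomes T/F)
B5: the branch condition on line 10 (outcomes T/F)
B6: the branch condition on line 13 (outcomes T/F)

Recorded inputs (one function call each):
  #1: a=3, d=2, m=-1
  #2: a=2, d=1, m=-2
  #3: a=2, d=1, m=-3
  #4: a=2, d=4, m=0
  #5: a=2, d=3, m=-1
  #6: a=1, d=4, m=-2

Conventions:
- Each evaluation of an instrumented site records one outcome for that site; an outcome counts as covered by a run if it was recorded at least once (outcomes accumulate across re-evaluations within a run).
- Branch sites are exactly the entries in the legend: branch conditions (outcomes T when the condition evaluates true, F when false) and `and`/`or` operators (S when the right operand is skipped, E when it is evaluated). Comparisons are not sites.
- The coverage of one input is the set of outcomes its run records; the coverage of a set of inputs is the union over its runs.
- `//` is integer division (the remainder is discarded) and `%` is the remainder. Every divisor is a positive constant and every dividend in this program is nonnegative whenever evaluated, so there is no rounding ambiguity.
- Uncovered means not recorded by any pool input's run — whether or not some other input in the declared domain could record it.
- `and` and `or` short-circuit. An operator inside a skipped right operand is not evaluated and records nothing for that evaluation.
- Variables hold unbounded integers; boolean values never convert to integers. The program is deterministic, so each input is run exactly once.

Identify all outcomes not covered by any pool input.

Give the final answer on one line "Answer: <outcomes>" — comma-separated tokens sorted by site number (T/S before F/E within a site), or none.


run #1 (a=3, d=2, m=-1) records B1=F, B2=T, B3=S, B4=F, B5=F, B6=F
run #2 (a=2, d=1, m=-2) records B1=F, B2=T, B3=S, B4=F, B5=F, B6=F
run #3 (a=2, d=1, m=-3) records B1=F, B2=T, B3=S, B4=F, B5=F, B6=F
run #4 (a=2, d=4, m=0) records B1=T, B5=T, B6=F
run #5 (a=2, d=3, m=-1) records B1=F, B2=T, B3=S, B4=F, B5=F, B6=F
run #6 (a=1, d=4, m=-2) records B1=F, B2=T, B3=E, B4=T, B5=F, B6=F
union over the pool: B1=T, B1=F, B2=T, B3=S, B3=E, B4=T, B4=F, B5=T, B5=F, B6=F
uncovered (2 of 12): B2=F, B6=T
Answer: B2=F, B6=T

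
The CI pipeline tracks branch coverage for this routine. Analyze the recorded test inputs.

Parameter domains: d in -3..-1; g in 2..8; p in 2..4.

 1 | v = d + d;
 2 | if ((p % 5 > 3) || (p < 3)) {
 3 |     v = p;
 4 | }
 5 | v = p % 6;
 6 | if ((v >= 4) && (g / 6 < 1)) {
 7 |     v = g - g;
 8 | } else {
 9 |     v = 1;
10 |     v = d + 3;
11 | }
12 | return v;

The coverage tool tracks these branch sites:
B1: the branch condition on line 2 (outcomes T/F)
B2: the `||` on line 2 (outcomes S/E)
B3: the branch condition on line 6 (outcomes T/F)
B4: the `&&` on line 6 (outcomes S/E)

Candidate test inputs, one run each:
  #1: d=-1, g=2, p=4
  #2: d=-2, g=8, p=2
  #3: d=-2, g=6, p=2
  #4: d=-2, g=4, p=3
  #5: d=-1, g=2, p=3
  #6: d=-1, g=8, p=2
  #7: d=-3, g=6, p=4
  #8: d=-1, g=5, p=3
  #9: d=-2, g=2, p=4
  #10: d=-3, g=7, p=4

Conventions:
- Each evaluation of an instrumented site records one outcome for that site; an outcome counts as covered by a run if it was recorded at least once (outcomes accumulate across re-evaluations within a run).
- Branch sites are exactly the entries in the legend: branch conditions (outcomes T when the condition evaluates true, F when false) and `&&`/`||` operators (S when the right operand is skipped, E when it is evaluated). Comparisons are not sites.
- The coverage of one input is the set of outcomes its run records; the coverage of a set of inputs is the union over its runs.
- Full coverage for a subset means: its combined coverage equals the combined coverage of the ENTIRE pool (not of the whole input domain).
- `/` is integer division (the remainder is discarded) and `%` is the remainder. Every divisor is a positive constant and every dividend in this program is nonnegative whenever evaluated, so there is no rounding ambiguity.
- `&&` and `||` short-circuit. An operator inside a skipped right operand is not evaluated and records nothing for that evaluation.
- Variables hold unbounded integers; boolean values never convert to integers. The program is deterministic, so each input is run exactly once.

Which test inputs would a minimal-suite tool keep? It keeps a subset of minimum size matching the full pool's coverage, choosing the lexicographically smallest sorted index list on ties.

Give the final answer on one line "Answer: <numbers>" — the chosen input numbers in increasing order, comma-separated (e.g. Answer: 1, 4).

test 1 (d=-1, g=2, p=4) hits B1=T, B2=S, B3=T, B4=E
test 2 (d=-2, g=8, p=2) hits B1=T, B2=E, B3=F, B4=S
test 3 (d=-2, g=6, p=2) hits B1=T, B2=E, B3=F, B4=S
test 4 (d=-2, g=4, p=3) hits B1=F, B2=E, B3=F, B4=S
test 5 (d=-1, g=2, p=3) hits B1=F, B2=E, B3=F, B4=S
test 6 (d=-1, g=8, p=2) hits B1=T, B2=E, B3=F, B4=S
test 7 (d=-3, g=6, p=4) hits B1=T, B2=S, B3=F, B4=E
test 8 (d=-1, g=5, p=3) hits B1=F, B2=E, B3=F, B4=S
test 9 (d=-2, g=2, p=4) hits B1=T, B2=S, B3=T, B4=E
test 10 (d=-3, g=7, p=4) hits B1=T, B2=S, B3=F, B4=E
union over all inputs: B1=T, B1=F, B2=S, B2=E, B3=T, B3=F, B4=S, B4=E (8 outcomes)
every size-1 subset falls short of the 8 outcomes (best: 4/8)
at size 2, {1, 4} reaches all 8 outcomes; every lexicographically earlier size-2 subset fails

Answer: 1, 4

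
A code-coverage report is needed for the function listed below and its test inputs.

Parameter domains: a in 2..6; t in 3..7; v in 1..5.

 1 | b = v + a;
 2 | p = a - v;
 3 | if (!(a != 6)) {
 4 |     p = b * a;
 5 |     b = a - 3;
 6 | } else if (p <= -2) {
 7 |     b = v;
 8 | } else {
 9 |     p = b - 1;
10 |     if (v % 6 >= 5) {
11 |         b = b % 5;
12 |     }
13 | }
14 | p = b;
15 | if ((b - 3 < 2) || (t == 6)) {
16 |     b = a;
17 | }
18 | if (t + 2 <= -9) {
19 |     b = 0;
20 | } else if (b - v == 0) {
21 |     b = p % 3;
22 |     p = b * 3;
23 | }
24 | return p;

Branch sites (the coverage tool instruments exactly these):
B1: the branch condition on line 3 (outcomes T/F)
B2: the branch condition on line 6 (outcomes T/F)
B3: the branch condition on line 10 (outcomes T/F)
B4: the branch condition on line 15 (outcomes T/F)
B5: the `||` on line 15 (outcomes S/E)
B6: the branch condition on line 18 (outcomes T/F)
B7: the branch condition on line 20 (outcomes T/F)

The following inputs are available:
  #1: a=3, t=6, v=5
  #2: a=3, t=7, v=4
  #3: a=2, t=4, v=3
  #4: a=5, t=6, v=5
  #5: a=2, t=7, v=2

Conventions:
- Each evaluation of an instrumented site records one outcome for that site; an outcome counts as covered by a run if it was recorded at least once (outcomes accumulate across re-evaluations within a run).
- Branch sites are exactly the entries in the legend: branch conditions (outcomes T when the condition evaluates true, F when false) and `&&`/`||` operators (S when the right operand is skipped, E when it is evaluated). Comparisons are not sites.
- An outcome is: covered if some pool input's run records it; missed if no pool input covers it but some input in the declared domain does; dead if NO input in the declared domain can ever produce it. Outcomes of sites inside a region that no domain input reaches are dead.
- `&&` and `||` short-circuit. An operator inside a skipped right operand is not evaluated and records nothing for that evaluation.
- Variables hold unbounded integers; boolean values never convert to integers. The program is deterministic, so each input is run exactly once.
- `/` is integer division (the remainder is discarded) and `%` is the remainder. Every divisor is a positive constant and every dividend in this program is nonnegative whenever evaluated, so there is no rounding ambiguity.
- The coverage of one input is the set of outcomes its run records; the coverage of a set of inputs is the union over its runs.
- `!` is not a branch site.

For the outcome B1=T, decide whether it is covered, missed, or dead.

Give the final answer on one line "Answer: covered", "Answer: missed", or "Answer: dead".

no pool input records B1=T
but domain input (a=6, t=3, v=1) does record it -> reachable, so missed

Answer: missed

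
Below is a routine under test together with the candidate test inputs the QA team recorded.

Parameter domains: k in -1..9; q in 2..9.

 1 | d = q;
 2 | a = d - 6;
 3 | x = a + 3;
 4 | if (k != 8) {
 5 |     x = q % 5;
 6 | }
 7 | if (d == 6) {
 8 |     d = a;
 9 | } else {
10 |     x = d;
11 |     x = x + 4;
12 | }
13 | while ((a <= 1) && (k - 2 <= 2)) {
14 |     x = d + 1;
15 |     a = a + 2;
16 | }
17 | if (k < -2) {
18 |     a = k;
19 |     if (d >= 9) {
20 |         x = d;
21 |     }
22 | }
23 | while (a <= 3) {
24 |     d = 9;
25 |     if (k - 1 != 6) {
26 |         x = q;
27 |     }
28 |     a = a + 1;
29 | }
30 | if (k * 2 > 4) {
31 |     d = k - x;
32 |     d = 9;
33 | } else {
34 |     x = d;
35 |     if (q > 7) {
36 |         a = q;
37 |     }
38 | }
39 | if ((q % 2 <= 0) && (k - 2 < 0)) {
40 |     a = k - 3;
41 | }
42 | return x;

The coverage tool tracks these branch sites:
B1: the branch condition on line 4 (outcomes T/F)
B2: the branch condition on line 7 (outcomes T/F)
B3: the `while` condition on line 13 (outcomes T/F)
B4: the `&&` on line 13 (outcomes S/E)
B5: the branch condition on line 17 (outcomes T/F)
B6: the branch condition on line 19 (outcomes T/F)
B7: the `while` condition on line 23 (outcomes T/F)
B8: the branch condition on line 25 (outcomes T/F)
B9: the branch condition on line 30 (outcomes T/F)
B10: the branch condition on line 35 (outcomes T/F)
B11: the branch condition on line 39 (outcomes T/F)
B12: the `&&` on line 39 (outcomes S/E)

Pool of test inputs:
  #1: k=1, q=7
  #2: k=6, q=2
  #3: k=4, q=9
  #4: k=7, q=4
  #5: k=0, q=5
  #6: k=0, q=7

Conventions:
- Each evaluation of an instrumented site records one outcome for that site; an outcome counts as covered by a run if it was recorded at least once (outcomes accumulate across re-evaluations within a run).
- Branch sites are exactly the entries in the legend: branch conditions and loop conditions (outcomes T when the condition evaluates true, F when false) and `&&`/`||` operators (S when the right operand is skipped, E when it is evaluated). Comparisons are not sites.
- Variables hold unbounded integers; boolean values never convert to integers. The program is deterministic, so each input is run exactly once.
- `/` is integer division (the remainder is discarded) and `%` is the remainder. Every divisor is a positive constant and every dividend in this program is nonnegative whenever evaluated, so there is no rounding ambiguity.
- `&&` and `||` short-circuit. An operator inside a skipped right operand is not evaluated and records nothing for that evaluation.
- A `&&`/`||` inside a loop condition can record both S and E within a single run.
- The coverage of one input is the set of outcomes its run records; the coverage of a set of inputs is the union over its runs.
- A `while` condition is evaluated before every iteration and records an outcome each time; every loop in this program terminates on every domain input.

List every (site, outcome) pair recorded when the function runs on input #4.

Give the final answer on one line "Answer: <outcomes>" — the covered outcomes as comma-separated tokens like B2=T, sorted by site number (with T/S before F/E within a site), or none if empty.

Running input #4 (k=7, q=4), event by event:
  B1->T, B2->F, B4->E, B3->F, B5->F, B7->T, B8->F, B7->T, B8->F, B7->T
  B8->F, B7->T, B8->F, B7->T, B8->F, B7->T, B8->F, B7->F, B9->T, B12->E
  B11->F
collecting distinct outcomes: B1=T, B2=F, B3=F, B4=E, B5=F, B7=T, B7=F, B8=F, B9=T, B11=F, B12=E

Answer: B1=T, B2=F, B3=F, B4=E, B5=F, B7=T, B7=F, B8=F, B9=T, B11=F, B12=E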